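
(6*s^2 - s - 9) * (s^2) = 6*s^4 - s^3 - 9*s^2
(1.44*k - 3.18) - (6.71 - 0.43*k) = 1.87*k - 9.89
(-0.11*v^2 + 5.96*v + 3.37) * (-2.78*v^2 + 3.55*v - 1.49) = 0.3058*v^4 - 16.9593*v^3 + 11.9533*v^2 + 3.0831*v - 5.0213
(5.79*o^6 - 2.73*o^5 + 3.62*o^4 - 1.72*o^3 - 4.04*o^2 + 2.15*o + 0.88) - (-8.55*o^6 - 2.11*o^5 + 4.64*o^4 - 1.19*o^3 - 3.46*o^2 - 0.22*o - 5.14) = 14.34*o^6 - 0.62*o^5 - 1.02*o^4 - 0.53*o^3 - 0.58*o^2 + 2.37*o + 6.02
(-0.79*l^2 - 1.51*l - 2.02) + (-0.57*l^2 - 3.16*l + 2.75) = -1.36*l^2 - 4.67*l + 0.73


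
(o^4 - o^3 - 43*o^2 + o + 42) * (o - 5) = o^5 - 6*o^4 - 38*o^3 + 216*o^2 + 37*o - 210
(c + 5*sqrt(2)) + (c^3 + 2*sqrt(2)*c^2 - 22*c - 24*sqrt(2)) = c^3 + 2*sqrt(2)*c^2 - 21*c - 19*sqrt(2)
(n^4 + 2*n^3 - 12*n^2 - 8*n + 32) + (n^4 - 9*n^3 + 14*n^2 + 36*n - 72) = 2*n^4 - 7*n^3 + 2*n^2 + 28*n - 40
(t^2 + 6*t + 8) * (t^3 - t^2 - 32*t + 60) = t^5 + 5*t^4 - 30*t^3 - 140*t^2 + 104*t + 480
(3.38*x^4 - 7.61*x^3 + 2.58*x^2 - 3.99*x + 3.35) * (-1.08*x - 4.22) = -3.6504*x^5 - 6.0448*x^4 + 29.3278*x^3 - 6.5784*x^2 + 13.2198*x - 14.137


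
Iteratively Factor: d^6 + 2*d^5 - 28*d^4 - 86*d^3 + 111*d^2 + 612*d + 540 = (d - 5)*(d^5 + 7*d^4 + 7*d^3 - 51*d^2 - 144*d - 108) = (d - 5)*(d + 2)*(d^4 + 5*d^3 - 3*d^2 - 45*d - 54) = (d - 5)*(d - 3)*(d + 2)*(d^3 + 8*d^2 + 21*d + 18) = (d - 5)*(d - 3)*(d + 2)*(d + 3)*(d^2 + 5*d + 6) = (d - 5)*(d - 3)*(d + 2)^2*(d + 3)*(d + 3)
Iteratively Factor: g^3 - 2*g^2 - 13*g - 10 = (g + 2)*(g^2 - 4*g - 5) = (g + 1)*(g + 2)*(g - 5)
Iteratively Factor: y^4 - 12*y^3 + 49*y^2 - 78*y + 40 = (y - 1)*(y^3 - 11*y^2 + 38*y - 40) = (y - 2)*(y - 1)*(y^2 - 9*y + 20) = (y - 4)*(y - 2)*(y - 1)*(y - 5)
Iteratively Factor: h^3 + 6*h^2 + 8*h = (h + 4)*(h^2 + 2*h) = h*(h + 4)*(h + 2)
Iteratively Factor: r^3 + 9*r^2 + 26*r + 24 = (r + 2)*(r^2 + 7*r + 12) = (r + 2)*(r + 3)*(r + 4)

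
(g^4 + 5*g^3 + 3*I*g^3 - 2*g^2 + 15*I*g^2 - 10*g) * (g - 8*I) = g^5 + 5*g^4 - 5*I*g^4 + 22*g^3 - 25*I*g^3 + 110*g^2 + 16*I*g^2 + 80*I*g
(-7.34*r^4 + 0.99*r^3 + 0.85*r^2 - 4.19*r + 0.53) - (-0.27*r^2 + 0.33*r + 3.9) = -7.34*r^4 + 0.99*r^3 + 1.12*r^2 - 4.52*r - 3.37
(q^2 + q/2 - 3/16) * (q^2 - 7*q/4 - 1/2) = q^4 - 5*q^3/4 - 25*q^2/16 + 5*q/64 + 3/32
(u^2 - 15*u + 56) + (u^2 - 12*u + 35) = 2*u^2 - 27*u + 91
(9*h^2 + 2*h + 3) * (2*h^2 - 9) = 18*h^4 + 4*h^3 - 75*h^2 - 18*h - 27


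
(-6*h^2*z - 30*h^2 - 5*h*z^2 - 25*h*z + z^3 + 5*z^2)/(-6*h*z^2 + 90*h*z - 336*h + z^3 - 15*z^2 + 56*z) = (h*z + 5*h + z^2 + 5*z)/(z^2 - 15*z + 56)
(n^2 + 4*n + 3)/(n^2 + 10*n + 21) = (n + 1)/(n + 7)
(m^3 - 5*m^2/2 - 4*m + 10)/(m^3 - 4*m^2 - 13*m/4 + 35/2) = 2*(m - 2)/(2*m - 7)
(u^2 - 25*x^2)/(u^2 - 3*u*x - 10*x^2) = (u + 5*x)/(u + 2*x)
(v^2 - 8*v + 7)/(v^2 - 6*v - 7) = (v - 1)/(v + 1)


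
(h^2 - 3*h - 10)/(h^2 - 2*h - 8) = (h - 5)/(h - 4)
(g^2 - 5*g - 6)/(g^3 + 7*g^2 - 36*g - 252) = (g + 1)/(g^2 + 13*g + 42)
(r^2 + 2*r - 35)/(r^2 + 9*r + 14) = (r - 5)/(r + 2)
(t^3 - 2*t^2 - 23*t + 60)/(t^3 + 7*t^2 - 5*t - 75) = (t - 4)/(t + 5)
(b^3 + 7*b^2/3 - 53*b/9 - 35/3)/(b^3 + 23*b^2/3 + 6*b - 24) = (9*b^2 - 6*b - 35)/(3*(3*b^2 + 14*b - 24))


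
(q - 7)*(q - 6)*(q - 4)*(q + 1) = q^4 - 16*q^3 + 77*q^2 - 74*q - 168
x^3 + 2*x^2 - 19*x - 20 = (x - 4)*(x + 1)*(x + 5)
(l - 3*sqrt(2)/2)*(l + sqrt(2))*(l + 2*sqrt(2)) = l^3 + 3*sqrt(2)*l^2/2 - 5*l - 6*sqrt(2)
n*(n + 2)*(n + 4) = n^3 + 6*n^2 + 8*n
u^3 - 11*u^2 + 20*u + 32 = (u - 8)*(u - 4)*(u + 1)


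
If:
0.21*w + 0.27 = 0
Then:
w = -1.29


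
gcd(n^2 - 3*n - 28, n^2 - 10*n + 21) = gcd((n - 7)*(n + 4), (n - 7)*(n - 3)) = n - 7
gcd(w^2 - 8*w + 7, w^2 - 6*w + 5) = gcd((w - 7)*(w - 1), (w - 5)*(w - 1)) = w - 1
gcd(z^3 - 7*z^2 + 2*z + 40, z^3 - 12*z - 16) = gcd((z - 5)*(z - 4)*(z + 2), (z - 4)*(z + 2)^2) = z^2 - 2*z - 8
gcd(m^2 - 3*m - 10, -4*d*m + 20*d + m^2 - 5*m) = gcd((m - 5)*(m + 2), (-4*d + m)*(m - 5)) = m - 5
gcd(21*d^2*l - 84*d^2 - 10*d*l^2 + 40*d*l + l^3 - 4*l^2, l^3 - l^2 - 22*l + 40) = l - 4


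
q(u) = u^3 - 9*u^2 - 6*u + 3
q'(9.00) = 75.00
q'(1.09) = -22.06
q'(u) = 3*u^2 - 18*u - 6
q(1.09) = -12.94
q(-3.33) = -113.75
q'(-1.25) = 21.19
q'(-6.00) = 210.00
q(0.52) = -2.41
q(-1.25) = -5.52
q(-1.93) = -26.13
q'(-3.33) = 87.21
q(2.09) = -39.72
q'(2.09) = -30.52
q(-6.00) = -501.00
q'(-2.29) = 50.95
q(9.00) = -51.00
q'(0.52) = -14.55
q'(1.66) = -27.61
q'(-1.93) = 39.91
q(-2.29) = -42.47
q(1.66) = -27.19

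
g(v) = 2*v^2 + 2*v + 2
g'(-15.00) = -58.00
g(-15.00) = 422.00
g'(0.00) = 2.00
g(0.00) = 2.00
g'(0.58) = 4.32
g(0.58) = 3.83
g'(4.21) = 18.84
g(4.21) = 45.87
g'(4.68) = 20.72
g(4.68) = 55.16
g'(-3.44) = -11.76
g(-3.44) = 18.79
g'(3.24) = 14.96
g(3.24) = 29.48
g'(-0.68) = -0.72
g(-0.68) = 1.56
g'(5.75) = 25.00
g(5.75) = 79.62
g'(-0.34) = 0.64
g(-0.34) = 1.55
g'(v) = 4*v + 2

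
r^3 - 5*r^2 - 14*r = r*(r - 7)*(r + 2)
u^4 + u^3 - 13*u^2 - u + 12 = (u - 3)*(u - 1)*(u + 1)*(u + 4)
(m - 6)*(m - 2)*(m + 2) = m^3 - 6*m^2 - 4*m + 24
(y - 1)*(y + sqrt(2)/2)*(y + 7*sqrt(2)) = y^3 - y^2 + 15*sqrt(2)*y^2/2 - 15*sqrt(2)*y/2 + 7*y - 7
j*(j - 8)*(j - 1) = j^3 - 9*j^2 + 8*j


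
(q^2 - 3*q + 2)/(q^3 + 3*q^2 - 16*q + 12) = 1/(q + 6)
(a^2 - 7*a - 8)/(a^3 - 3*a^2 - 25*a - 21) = (a - 8)/(a^2 - 4*a - 21)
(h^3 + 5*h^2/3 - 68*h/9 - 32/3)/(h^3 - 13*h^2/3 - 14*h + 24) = (9*h^2 - 12*h - 32)/(3*(3*h^2 - 22*h + 24))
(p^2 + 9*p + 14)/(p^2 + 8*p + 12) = (p + 7)/(p + 6)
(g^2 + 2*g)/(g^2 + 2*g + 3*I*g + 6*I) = g/(g + 3*I)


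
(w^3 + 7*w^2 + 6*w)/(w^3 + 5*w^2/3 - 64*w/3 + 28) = 3*w*(w + 1)/(3*w^2 - 13*w + 14)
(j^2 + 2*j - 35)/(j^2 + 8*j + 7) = (j - 5)/(j + 1)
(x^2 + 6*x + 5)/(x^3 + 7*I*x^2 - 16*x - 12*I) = (x^2 + 6*x + 5)/(x^3 + 7*I*x^2 - 16*x - 12*I)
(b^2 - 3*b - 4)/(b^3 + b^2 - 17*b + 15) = (b^2 - 3*b - 4)/(b^3 + b^2 - 17*b + 15)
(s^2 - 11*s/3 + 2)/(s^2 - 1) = (s^2 - 11*s/3 + 2)/(s^2 - 1)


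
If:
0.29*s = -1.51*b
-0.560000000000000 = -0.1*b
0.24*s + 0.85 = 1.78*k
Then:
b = 5.60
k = -3.45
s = -29.16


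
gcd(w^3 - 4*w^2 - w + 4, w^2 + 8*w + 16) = 1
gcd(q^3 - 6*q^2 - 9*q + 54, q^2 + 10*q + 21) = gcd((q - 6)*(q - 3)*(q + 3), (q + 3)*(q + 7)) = q + 3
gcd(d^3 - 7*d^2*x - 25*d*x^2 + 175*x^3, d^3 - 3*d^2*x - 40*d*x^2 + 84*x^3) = -d + 7*x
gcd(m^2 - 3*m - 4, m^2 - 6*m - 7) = m + 1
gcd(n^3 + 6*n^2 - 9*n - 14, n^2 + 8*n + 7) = n^2 + 8*n + 7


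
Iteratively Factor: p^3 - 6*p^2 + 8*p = (p)*(p^2 - 6*p + 8) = p*(p - 2)*(p - 4)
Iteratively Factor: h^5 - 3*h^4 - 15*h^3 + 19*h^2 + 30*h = (h)*(h^4 - 3*h^3 - 15*h^2 + 19*h + 30) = h*(h - 5)*(h^3 + 2*h^2 - 5*h - 6) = h*(h - 5)*(h + 1)*(h^2 + h - 6) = h*(h - 5)*(h + 1)*(h + 3)*(h - 2)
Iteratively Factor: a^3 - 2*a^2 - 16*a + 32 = (a - 4)*(a^2 + 2*a - 8) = (a - 4)*(a - 2)*(a + 4)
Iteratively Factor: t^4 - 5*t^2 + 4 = (t - 2)*(t^3 + 2*t^2 - t - 2) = (t - 2)*(t - 1)*(t^2 + 3*t + 2) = (t - 2)*(t - 1)*(t + 1)*(t + 2)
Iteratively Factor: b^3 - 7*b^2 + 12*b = (b - 4)*(b^2 - 3*b) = b*(b - 4)*(b - 3)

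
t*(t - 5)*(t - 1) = t^3 - 6*t^2 + 5*t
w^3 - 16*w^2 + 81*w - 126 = (w - 7)*(w - 6)*(w - 3)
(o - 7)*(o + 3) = o^2 - 4*o - 21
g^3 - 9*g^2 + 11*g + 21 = (g - 7)*(g - 3)*(g + 1)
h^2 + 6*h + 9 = (h + 3)^2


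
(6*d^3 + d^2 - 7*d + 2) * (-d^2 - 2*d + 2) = -6*d^5 - 13*d^4 + 17*d^3 + 14*d^2 - 18*d + 4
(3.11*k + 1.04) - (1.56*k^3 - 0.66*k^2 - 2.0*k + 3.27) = -1.56*k^3 + 0.66*k^2 + 5.11*k - 2.23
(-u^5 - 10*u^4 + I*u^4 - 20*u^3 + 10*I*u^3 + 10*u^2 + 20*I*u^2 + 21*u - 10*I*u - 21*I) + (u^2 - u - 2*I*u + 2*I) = -u^5 - 10*u^4 + I*u^4 - 20*u^3 + 10*I*u^3 + 11*u^2 + 20*I*u^2 + 20*u - 12*I*u - 19*I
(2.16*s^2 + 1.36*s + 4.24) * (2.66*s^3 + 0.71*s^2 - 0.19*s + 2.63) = 5.7456*s^5 + 5.1512*s^4 + 11.8336*s^3 + 8.4328*s^2 + 2.7712*s + 11.1512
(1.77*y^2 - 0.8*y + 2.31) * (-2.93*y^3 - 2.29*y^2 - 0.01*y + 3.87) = -5.1861*y^5 - 1.7093*y^4 - 4.954*y^3 + 1.568*y^2 - 3.1191*y + 8.9397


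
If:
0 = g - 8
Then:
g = 8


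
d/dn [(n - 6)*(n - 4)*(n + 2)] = 3*n^2 - 16*n + 4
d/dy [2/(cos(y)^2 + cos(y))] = 2*(sin(y)/cos(y)^2 + 2*tan(y))/(cos(y) + 1)^2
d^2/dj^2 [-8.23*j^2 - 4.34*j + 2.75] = -16.4600000000000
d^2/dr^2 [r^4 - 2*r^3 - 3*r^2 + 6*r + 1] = 12*r^2 - 12*r - 6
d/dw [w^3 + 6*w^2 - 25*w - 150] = 3*w^2 + 12*w - 25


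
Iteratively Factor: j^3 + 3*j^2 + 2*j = (j + 1)*(j^2 + 2*j) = j*(j + 1)*(j + 2)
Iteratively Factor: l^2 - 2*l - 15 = (l - 5)*(l + 3)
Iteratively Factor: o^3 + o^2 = (o + 1)*(o^2) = o*(o + 1)*(o)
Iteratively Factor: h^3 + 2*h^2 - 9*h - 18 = (h + 3)*(h^2 - h - 6) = (h + 2)*(h + 3)*(h - 3)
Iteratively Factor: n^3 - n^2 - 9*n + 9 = (n - 1)*(n^2 - 9) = (n - 1)*(n + 3)*(n - 3)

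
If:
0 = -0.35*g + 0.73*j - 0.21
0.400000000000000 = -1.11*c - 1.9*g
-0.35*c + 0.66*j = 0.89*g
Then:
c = 20.82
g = -12.37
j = -5.64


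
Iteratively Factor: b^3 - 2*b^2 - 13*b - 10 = (b - 5)*(b^2 + 3*b + 2) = (b - 5)*(b + 1)*(b + 2)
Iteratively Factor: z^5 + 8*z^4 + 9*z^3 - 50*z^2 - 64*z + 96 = (z - 1)*(z^4 + 9*z^3 + 18*z^2 - 32*z - 96) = (z - 1)*(z + 4)*(z^3 + 5*z^2 - 2*z - 24) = (z - 1)*(z + 4)^2*(z^2 + z - 6) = (z - 1)*(z + 3)*(z + 4)^2*(z - 2)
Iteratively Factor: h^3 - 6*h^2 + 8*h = (h - 4)*(h^2 - 2*h) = h*(h - 4)*(h - 2)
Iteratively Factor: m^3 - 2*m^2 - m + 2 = (m + 1)*(m^2 - 3*m + 2) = (m - 2)*(m + 1)*(m - 1)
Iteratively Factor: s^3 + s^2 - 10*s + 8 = (s - 1)*(s^2 + 2*s - 8) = (s - 1)*(s + 4)*(s - 2)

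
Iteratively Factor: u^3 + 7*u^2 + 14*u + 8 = (u + 4)*(u^2 + 3*u + 2) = (u + 2)*(u + 4)*(u + 1)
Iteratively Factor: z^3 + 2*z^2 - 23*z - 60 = (z + 4)*(z^2 - 2*z - 15) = (z - 5)*(z + 4)*(z + 3)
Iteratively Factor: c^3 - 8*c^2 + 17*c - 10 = (c - 5)*(c^2 - 3*c + 2) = (c - 5)*(c - 2)*(c - 1)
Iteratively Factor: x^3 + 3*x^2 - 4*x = (x)*(x^2 + 3*x - 4) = x*(x - 1)*(x + 4)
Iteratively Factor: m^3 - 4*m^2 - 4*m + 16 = (m - 4)*(m^2 - 4) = (m - 4)*(m + 2)*(m - 2)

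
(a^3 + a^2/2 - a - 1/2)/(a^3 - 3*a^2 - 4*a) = (2*a^2 - a - 1)/(2*a*(a - 4))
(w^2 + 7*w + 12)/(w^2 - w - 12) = (w + 4)/(w - 4)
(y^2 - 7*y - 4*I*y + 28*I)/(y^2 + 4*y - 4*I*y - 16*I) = (y - 7)/(y + 4)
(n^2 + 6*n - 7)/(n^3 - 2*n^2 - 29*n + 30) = (n + 7)/(n^2 - n - 30)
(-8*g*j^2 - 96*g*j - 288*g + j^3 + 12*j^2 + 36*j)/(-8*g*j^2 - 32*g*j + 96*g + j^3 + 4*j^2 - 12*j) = (j + 6)/(j - 2)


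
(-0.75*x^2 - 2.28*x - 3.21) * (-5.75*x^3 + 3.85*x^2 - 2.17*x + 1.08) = 4.3125*x^5 + 10.2225*x^4 + 11.307*x^3 - 8.2209*x^2 + 4.5033*x - 3.4668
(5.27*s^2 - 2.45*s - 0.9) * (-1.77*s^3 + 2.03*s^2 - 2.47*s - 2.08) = -9.3279*s^5 + 15.0346*s^4 - 16.3974*s^3 - 6.7371*s^2 + 7.319*s + 1.872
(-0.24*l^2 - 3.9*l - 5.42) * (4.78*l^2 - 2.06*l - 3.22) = -1.1472*l^4 - 18.1476*l^3 - 17.1008*l^2 + 23.7232*l + 17.4524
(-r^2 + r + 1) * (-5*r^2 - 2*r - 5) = 5*r^4 - 3*r^3 - 2*r^2 - 7*r - 5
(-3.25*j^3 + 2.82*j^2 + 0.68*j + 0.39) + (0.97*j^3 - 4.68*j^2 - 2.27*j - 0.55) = -2.28*j^3 - 1.86*j^2 - 1.59*j - 0.16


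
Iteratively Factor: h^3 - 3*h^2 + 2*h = (h - 1)*(h^2 - 2*h) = h*(h - 1)*(h - 2)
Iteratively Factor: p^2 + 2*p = (p + 2)*(p)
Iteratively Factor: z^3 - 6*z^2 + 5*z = (z - 1)*(z^2 - 5*z) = (z - 5)*(z - 1)*(z)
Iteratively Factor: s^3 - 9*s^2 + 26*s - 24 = (s - 2)*(s^2 - 7*s + 12) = (s - 4)*(s - 2)*(s - 3)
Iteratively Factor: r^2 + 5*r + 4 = (r + 4)*(r + 1)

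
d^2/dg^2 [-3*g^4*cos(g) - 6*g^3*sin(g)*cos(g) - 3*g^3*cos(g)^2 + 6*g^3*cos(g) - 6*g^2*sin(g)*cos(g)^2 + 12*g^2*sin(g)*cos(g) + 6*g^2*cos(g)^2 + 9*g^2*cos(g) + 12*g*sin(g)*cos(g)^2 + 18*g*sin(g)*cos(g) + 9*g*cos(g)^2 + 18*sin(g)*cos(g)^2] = 3*g^4*cos(g) + 24*g^3*sin(g) + 12*g^3*sin(2*g) - 6*g^3*cos(g) + 6*g^3*cos(2*g) - 69*g^2*sin(g)/2 - 6*g^2*sin(2*g) + 27*g^2*sin(3*g)/2 - 45*g^2*cos(g) - 48*g^2*cos(2*g) - 39*g*sin(g) - 78*g*sin(2*g) - 27*g*sin(3*g) + 30*g*cos(g) + 21*g*cos(2*g) - 18*g*cos(3*g) - 9*g - 15*sin(g)/2 - 6*sin(2*g) - 87*sin(3*g)/2 + 24*cos(g) + 42*cos(2*g) + 18*cos(3*g) + 6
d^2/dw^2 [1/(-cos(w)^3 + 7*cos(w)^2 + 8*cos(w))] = ((sin(w)^2 + 7*cos(w) + 7)*(29*cos(w) + 56*cos(2*w) - 9*cos(3*w))*cos(w)/4 + 2*(-3*cos(w)^2 + 14*cos(w) + 8)^2*sin(w)^2)/((sin(w)^2 + 7*cos(w) + 7)^3*cos(w)^3)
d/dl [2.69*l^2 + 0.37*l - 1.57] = 5.38*l + 0.37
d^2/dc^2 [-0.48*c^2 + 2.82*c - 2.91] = -0.960000000000000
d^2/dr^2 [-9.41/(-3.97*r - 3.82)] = 296.620138/(3.97*r + 3.82)^3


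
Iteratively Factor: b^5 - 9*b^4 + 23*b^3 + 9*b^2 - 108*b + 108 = (b - 3)*(b^4 - 6*b^3 + 5*b^2 + 24*b - 36) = (b - 3)^2*(b^3 - 3*b^2 - 4*b + 12) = (b - 3)^2*(b + 2)*(b^2 - 5*b + 6) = (b - 3)^2*(b - 2)*(b + 2)*(b - 3)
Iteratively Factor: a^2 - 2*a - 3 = (a + 1)*(a - 3)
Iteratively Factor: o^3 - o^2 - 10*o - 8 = (o + 2)*(o^2 - 3*o - 4) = (o - 4)*(o + 2)*(o + 1)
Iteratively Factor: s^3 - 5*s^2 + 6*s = (s - 3)*(s^2 - 2*s) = (s - 3)*(s - 2)*(s)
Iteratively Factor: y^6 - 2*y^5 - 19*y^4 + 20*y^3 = (y)*(y^5 - 2*y^4 - 19*y^3 + 20*y^2) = y^2*(y^4 - 2*y^3 - 19*y^2 + 20*y) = y^2*(y + 4)*(y^3 - 6*y^2 + 5*y) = y^2*(y - 1)*(y + 4)*(y^2 - 5*y) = y^2*(y - 5)*(y - 1)*(y + 4)*(y)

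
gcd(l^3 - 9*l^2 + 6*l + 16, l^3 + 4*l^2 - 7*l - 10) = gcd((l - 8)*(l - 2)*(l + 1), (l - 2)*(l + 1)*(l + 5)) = l^2 - l - 2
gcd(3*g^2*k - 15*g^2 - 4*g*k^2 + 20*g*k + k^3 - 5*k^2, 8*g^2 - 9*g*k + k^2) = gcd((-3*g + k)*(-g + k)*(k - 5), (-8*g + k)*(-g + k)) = g - k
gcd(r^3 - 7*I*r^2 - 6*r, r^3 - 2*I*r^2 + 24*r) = r^2 - 6*I*r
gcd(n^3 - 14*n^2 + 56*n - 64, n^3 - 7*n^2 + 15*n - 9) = 1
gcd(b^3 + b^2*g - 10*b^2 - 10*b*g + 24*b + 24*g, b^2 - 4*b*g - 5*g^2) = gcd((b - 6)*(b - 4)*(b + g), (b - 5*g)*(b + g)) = b + g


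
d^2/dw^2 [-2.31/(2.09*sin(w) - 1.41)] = (10.090311*sin(w)^2 + 6.807339*sin(w) - 20.180622)/(2.09*sin(w) - 1.41)^3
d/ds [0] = 0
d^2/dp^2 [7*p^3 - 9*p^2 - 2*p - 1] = 42*p - 18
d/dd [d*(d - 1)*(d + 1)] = 3*d^2 - 1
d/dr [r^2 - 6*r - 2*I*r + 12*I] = 2*r - 6 - 2*I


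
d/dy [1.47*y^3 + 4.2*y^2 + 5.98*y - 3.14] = 4.41*y^2 + 8.4*y + 5.98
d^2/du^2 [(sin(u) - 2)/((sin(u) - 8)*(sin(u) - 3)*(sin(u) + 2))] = (-4*sin(u)^7 + 45*sin(u)^6 - 265*sin(u)^5 + 1184*sin(u)^4 - 3118*sin(u)^3 + 1988*sin(u)^2 + 888*sin(u) - 1936)/((sin(u) - 8)^3*(sin(u) - 3)^3*(sin(u) + 2)^3)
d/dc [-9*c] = -9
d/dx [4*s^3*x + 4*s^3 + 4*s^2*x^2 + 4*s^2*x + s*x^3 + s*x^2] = s*(4*s^2 + 8*s*x + 4*s + 3*x^2 + 2*x)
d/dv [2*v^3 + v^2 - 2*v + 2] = 6*v^2 + 2*v - 2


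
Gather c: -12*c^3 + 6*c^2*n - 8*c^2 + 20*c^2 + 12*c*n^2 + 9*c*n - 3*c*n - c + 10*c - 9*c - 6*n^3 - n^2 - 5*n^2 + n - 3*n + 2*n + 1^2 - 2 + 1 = -12*c^3 + c^2*(6*n + 12) + c*(12*n^2 + 6*n) - 6*n^3 - 6*n^2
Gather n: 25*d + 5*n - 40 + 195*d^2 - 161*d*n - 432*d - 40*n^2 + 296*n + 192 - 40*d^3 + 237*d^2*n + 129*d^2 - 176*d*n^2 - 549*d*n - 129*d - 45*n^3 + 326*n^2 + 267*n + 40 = -40*d^3 + 324*d^2 - 536*d - 45*n^3 + n^2*(286 - 176*d) + n*(237*d^2 - 710*d + 568) + 192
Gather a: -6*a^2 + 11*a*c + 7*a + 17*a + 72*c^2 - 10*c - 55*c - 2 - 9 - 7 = -6*a^2 + a*(11*c + 24) + 72*c^2 - 65*c - 18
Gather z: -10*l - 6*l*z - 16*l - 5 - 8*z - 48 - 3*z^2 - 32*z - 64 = -26*l - 3*z^2 + z*(-6*l - 40) - 117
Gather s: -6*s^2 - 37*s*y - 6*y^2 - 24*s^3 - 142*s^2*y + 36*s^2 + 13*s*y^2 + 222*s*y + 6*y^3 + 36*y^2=-24*s^3 + s^2*(30 - 142*y) + s*(13*y^2 + 185*y) + 6*y^3 + 30*y^2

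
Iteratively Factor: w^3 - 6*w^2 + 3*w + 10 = (w + 1)*(w^2 - 7*w + 10) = (w - 2)*(w + 1)*(w - 5)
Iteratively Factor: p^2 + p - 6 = (p + 3)*(p - 2)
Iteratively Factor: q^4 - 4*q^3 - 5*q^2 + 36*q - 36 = (q - 2)*(q^3 - 2*q^2 - 9*q + 18) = (q - 3)*(q - 2)*(q^2 + q - 6) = (q - 3)*(q - 2)*(q + 3)*(q - 2)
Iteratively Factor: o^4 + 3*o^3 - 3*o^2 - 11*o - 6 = (o + 1)*(o^3 + 2*o^2 - 5*o - 6) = (o + 1)^2*(o^2 + o - 6) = (o + 1)^2*(o + 3)*(o - 2)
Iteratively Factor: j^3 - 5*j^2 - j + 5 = (j - 1)*(j^2 - 4*j - 5) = (j - 5)*(j - 1)*(j + 1)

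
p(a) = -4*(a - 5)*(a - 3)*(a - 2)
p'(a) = -4*(a - 5)*(a - 3) - 4*(a - 5)*(a - 2) - 4*(a - 3)*(a - 2)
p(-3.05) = 983.79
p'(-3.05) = -479.63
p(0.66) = 54.43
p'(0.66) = -76.43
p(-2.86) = 895.40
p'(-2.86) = -450.96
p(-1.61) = 440.02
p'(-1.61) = -283.91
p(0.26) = 90.39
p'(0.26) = -104.01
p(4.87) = 2.79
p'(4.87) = -19.00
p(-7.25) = 4645.81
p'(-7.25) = -1334.75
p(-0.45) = 184.26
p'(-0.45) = -162.43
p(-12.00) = 14280.00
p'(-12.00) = -2812.00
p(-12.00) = 14280.00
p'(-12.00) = -2812.00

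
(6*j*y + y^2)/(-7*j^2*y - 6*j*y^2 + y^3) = (6*j + y)/(-7*j^2 - 6*j*y + y^2)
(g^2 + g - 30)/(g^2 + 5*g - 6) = (g - 5)/(g - 1)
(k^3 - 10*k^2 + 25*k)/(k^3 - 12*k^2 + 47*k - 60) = k*(k - 5)/(k^2 - 7*k + 12)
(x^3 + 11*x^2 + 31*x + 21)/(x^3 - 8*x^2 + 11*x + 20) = (x^2 + 10*x + 21)/(x^2 - 9*x + 20)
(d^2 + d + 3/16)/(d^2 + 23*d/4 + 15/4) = (d + 1/4)/(d + 5)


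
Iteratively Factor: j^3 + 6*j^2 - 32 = (j + 4)*(j^2 + 2*j - 8) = (j + 4)^2*(j - 2)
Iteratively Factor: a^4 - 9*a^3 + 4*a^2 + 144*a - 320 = (a - 4)*(a^3 - 5*a^2 - 16*a + 80) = (a - 5)*(a - 4)*(a^2 - 16) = (a - 5)*(a - 4)^2*(a + 4)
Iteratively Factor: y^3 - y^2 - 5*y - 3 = (y + 1)*(y^2 - 2*y - 3) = (y + 1)^2*(y - 3)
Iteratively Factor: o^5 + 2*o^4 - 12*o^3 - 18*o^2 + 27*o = (o + 3)*(o^4 - o^3 - 9*o^2 + 9*o) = (o + 3)^2*(o^3 - 4*o^2 + 3*o) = o*(o + 3)^2*(o^2 - 4*o + 3) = o*(o - 1)*(o + 3)^2*(o - 3)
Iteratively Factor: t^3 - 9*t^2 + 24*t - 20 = (t - 2)*(t^2 - 7*t + 10) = (t - 5)*(t - 2)*(t - 2)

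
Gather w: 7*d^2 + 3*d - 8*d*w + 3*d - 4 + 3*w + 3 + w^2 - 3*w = 7*d^2 - 8*d*w + 6*d + w^2 - 1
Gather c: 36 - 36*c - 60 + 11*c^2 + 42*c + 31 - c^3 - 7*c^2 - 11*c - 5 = -c^3 + 4*c^2 - 5*c + 2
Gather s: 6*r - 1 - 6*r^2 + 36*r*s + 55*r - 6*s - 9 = -6*r^2 + 61*r + s*(36*r - 6) - 10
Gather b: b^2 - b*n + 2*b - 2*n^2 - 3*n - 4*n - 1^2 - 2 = b^2 + b*(2 - n) - 2*n^2 - 7*n - 3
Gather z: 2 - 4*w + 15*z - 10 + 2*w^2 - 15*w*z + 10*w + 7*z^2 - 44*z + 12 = 2*w^2 + 6*w + 7*z^2 + z*(-15*w - 29) + 4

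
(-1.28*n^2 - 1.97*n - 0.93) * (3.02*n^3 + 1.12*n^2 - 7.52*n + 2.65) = -3.8656*n^5 - 7.383*n^4 + 4.6106*n^3 + 10.3808*n^2 + 1.7731*n - 2.4645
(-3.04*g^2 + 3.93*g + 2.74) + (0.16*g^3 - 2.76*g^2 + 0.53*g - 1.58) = 0.16*g^3 - 5.8*g^2 + 4.46*g + 1.16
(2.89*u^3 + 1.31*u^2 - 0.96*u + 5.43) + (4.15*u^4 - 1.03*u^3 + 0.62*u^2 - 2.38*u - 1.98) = 4.15*u^4 + 1.86*u^3 + 1.93*u^2 - 3.34*u + 3.45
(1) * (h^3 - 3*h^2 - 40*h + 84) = h^3 - 3*h^2 - 40*h + 84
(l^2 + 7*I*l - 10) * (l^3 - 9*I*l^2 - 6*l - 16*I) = l^5 - 2*I*l^4 + 47*l^3 + 32*I*l^2 + 172*l + 160*I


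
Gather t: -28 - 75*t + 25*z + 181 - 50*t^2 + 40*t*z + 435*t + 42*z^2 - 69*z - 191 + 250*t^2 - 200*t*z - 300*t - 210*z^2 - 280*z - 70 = 200*t^2 + t*(60 - 160*z) - 168*z^2 - 324*z - 108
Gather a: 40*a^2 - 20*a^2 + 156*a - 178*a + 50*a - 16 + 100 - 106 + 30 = 20*a^2 + 28*a + 8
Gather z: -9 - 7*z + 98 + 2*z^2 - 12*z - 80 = 2*z^2 - 19*z + 9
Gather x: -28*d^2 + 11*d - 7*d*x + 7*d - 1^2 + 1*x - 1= -28*d^2 + 18*d + x*(1 - 7*d) - 2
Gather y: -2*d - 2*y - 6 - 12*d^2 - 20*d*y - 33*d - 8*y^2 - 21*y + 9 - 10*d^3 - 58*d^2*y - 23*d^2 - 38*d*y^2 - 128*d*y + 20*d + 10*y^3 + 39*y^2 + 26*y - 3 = -10*d^3 - 35*d^2 - 15*d + 10*y^3 + y^2*(31 - 38*d) + y*(-58*d^2 - 148*d + 3)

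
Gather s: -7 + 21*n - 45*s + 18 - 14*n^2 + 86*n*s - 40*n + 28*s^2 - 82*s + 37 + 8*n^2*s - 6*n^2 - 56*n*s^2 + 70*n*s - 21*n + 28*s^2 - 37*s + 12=-20*n^2 - 40*n + s^2*(56 - 56*n) + s*(8*n^2 + 156*n - 164) + 60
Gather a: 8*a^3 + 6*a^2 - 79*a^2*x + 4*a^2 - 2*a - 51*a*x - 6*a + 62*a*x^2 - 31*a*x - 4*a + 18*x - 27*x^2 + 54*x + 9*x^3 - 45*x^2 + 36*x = 8*a^3 + a^2*(10 - 79*x) + a*(62*x^2 - 82*x - 12) + 9*x^3 - 72*x^2 + 108*x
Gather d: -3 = -3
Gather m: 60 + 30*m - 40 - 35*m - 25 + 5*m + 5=0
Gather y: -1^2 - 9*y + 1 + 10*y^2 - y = 10*y^2 - 10*y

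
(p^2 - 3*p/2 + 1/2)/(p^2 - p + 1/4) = 2*(p - 1)/(2*p - 1)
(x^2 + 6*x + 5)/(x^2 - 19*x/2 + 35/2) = 2*(x^2 + 6*x + 5)/(2*x^2 - 19*x + 35)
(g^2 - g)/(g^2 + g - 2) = g/(g + 2)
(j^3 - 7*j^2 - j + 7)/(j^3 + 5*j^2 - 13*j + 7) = (j^2 - 6*j - 7)/(j^2 + 6*j - 7)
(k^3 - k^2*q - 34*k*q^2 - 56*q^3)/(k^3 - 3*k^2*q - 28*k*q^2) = (k + 2*q)/k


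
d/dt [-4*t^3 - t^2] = 2*t*(-6*t - 1)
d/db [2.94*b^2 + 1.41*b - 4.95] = 5.88*b + 1.41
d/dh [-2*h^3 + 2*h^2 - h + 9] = -6*h^2 + 4*h - 1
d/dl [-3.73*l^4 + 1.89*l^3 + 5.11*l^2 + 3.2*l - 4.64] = -14.92*l^3 + 5.67*l^2 + 10.22*l + 3.2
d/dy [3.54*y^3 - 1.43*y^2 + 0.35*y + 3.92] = 10.62*y^2 - 2.86*y + 0.35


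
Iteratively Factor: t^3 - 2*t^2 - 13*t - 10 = (t + 2)*(t^2 - 4*t - 5) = (t + 1)*(t + 2)*(t - 5)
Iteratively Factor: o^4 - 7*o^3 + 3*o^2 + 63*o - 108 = (o - 3)*(o^3 - 4*o^2 - 9*o + 36) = (o - 3)^2*(o^2 - o - 12) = (o - 4)*(o - 3)^2*(o + 3)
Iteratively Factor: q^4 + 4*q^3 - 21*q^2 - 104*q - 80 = (q + 1)*(q^3 + 3*q^2 - 24*q - 80) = (q + 1)*(q + 4)*(q^2 - q - 20) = (q - 5)*(q + 1)*(q + 4)*(q + 4)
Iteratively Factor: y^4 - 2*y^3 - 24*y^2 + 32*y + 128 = (y + 2)*(y^3 - 4*y^2 - 16*y + 64) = (y + 2)*(y + 4)*(y^2 - 8*y + 16) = (y - 4)*(y + 2)*(y + 4)*(y - 4)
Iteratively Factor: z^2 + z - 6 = (z + 3)*(z - 2)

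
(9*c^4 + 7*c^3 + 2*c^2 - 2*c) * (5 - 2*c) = -18*c^5 + 31*c^4 + 31*c^3 + 14*c^2 - 10*c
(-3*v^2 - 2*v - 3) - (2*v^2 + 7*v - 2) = -5*v^2 - 9*v - 1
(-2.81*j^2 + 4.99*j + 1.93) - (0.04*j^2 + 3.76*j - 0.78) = -2.85*j^2 + 1.23*j + 2.71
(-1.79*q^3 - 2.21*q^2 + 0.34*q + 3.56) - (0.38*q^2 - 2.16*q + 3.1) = -1.79*q^3 - 2.59*q^2 + 2.5*q + 0.46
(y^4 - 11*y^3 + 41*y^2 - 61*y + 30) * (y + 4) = y^5 - 7*y^4 - 3*y^3 + 103*y^2 - 214*y + 120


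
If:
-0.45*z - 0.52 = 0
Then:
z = -1.16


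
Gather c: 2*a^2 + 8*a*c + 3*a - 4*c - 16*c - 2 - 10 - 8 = 2*a^2 + 3*a + c*(8*a - 20) - 20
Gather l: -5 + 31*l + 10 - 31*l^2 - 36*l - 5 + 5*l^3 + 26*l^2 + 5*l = 5*l^3 - 5*l^2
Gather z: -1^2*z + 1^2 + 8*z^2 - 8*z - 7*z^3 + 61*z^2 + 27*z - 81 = -7*z^3 + 69*z^2 + 18*z - 80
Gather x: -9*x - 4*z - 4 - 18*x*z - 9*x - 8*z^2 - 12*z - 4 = x*(-18*z - 18) - 8*z^2 - 16*z - 8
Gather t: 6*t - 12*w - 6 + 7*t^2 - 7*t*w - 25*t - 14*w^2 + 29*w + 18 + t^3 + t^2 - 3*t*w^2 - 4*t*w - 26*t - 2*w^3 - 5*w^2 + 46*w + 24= t^3 + 8*t^2 + t*(-3*w^2 - 11*w - 45) - 2*w^3 - 19*w^2 + 63*w + 36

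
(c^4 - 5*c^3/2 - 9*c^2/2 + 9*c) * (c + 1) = c^5 - 3*c^4/2 - 7*c^3 + 9*c^2/2 + 9*c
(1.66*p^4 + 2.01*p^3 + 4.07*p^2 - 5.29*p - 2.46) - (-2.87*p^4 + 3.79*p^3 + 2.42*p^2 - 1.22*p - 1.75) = 4.53*p^4 - 1.78*p^3 + 1.65*p^2 - 4.07*p - 0.71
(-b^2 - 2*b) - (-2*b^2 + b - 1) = b^2 - 3*b + 1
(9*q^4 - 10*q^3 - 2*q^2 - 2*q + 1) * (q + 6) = 9*q^5 + 44*q^4 - 62*q^3 - 14*q^2 - 11*q + 6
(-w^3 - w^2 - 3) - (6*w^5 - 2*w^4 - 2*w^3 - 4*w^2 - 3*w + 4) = -6*w^5 + 2*w^4 + w^3 + 3*w^2 + 3*w - 7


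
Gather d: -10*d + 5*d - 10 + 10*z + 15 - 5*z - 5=-5*d + 5*z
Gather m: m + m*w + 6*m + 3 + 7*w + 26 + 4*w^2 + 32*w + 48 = m*(w + 7) + 4*w^2 + 39*w + 77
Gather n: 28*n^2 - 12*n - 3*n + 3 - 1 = 28*n^2 - 15*n + 2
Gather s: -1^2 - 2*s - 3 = -2*s - 4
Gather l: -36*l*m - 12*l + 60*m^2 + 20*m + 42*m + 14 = l*(-36*m - 12) + 60*m^2 + 62*m + 14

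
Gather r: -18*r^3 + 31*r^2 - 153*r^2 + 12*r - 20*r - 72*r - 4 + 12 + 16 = -18*r^3 - 122*r^2 - 80*r + 24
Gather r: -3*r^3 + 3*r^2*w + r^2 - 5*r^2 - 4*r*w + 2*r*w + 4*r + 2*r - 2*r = -3*r^3 + r^2*(3*w - 4) + r*(4 - 2*w)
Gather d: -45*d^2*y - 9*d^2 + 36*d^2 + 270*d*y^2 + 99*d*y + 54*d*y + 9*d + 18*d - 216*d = d^2*(27 - 45*y) + d*(270*y^2 + 153*y - 189)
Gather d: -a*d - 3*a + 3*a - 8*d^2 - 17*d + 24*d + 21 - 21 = -8*d^2 + d*(7 - a)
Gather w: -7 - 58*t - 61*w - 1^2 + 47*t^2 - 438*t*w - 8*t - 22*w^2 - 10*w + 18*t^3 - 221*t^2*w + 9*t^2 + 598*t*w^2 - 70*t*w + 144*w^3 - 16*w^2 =18*t^3 + 56*t^2 - 66*t + 144*w^3 + w^2*(598*t - 38) + w*(-221*t^2 - 508*t - 71) - 8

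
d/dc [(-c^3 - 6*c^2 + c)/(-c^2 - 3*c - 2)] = (c^4 + 6*c^3 + 25*c^2 + 24*c - 2)/(c^4 + 6*c^3 + 13*c^2 + 12*c + 4)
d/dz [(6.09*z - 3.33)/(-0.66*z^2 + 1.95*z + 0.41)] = (4.0194*z^2 - 4.3956*z + 8.9904)/(0.4356*z^4 - 2.574*z^3 + 3.2613*z^2 + 1.599*z + 0.1681)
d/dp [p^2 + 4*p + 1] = 2*p + 4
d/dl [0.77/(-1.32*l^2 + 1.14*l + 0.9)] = (2.0328*l - 0.8778)/(-1.32*l^2 + 1.14*l + 0.9)^2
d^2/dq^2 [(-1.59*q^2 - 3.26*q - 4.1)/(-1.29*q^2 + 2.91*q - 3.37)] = (3.5527136788005e-15*q^4 + 22.787334*q^3 - 0.536382000000007*q^2 - 177.379128*q + 133.845186)/(2.146689*q^6 - 14.527593*q^5 + 49.595598*q^4 - 100.546029*q^3 + 129.563694*q^2 - 99.145737*q + 38.272753)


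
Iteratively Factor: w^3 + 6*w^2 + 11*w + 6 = (w + 3)*(w^2 + 3*w + 2) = (w + 2)*(w + 3)*(w + 1)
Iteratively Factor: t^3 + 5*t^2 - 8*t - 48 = (t - 3)*(t^2 + 8*t + 16) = (t - 3)*(t + 4)*(t + 4)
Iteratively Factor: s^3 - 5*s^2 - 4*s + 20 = (s - 2)*(s^2 - 3*s - 10) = (s - 5)*(s - 2)*(s + 2)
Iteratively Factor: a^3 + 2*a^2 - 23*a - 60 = (a + 4)*(a^2 - 2*a - 15) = (a + 3)*(a + 4)*(a - 5)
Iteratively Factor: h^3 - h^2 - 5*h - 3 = (h + 1)*(h^2 - 2*h - 3) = (h - 3)*(h + 1)*(h + 1)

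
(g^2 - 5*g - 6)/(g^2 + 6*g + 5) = (g - 6)/(g + 5)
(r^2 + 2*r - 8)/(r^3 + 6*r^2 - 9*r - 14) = (r + 4)/(r^2 + 8*r + 7)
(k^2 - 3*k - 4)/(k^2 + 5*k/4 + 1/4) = 4*(k - 4)/(4*k + 1)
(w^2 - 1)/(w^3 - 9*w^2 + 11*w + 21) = (w - 1)/(w^2 - 10*w + 21)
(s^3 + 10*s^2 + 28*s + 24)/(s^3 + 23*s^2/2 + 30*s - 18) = 2*(s^2 + 4*s + 4)/(2*s^2 + 11*s - 6)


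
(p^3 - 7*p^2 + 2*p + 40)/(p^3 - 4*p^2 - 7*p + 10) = (p - 4)/(p - 1)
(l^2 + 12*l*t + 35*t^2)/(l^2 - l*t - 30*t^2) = (-l - 7*t)/(-l + 6*t)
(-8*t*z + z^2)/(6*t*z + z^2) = (-8*t + z)/(6*t + z)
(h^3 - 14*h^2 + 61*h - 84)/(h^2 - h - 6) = (h^2 - 11*h + 28)/(h + 2)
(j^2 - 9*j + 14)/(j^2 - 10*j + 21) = (j - 2)/(j - 3)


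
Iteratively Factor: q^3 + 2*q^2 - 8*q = (q - 2)*(q^2 + 4*q) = (q - 2)*(q + 4)*(q)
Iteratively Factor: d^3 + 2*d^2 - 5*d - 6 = (d + 1)*(d^2 + d - 6) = (d - 2)*(d + 1)*(d + 3)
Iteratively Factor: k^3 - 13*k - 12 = (k + 3)*(k^2 - 3*k - 4) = (k + 1)*(k + 3)*(k - 4)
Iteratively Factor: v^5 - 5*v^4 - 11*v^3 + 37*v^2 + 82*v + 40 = (v + 2)*(v^4 - 7*v^3 + 3*v^2 + 31*v + 20) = (v - 5)*(v + 2)*(v^3 - 2*v^2 - 7*v - 4) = (v - 5)*(v + 1)*(v + 2)*(v^2 - 3*v - 4) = (v - 5)*(v + 1)^2*(v + 2)*(v - 4)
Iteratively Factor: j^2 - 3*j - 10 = (j - 5)*(j + 2)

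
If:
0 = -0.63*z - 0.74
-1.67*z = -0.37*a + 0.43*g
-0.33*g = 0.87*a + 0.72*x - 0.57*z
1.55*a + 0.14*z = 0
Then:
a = 0.11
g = 4.65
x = -3.19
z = -1.17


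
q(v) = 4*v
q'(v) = 4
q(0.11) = 0.44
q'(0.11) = 4.00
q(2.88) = 11.52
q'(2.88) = 4.00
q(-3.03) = -12.12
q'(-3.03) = 4.00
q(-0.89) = -3.56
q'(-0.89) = 4.00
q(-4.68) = -18.72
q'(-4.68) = 4.00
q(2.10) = 8.40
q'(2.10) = 4.00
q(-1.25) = -5.00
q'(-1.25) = 4.00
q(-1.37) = -5.48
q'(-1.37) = 4.00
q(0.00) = 0.00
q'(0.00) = 4.00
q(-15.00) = -60.00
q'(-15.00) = 4.00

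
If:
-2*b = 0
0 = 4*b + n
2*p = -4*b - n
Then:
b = 0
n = 0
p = 0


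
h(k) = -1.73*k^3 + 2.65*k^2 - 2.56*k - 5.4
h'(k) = -5.19*k^2 + 5.3*k - 2.56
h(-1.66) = 14.07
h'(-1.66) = -25.66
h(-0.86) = -0.14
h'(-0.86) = -10.96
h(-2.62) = 50.61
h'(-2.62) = -52.07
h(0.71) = -6.50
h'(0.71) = -1.41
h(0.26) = -5.92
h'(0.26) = -1.53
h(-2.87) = 64.67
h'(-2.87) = -60.52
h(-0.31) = -4.30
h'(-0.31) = -4.70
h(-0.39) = -3.90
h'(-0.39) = -5.42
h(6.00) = -299.04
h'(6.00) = -157.60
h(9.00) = -1074.96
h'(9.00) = -375.25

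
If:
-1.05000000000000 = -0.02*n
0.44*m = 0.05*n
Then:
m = 5.97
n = 52.50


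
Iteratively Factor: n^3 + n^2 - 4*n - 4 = (n - 2)*(n^2 + 3*n + 2) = (n - 2)*(n + 2)*(n + 1)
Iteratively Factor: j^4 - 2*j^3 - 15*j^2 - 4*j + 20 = (j + 2)*(j^3 - 4*j^2 - 7*j + 10) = (j - 5)*(j + 2)*(j^2 + j - 2) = (j - 5)*(j - 1)*(j + 2)*(j + 2)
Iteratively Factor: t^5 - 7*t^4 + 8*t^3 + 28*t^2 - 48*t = (t - 2)*(t^4 - 5*t^3 - 2*t^2 + 24*t) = (t - 3)*(t - 2)*(t^3 - 2*t^2 - 8*t) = t*(t - 3)*(t - 2)*(t^2 - 2*t - 8) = t*(t - 4)*(t - 3)*(t - 2)*(t + 2)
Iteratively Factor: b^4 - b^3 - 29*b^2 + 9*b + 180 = (b - 3)*(b^3 + 2*b^2 - 23*b - 60) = (b - 5)*(b - 3)*(b^2 + 7*b + 12) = (b - 5)*(b - 3)*(b + 4)*(b + 3)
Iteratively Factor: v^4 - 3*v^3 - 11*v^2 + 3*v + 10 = (v + 1)*(v^3 - 4*v^2 - 7*v + 10) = (v - 5)*(v + 1)*(v^2 + v - 2) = (v - 5)*(v - 1)*(v + 1)*(v + 2)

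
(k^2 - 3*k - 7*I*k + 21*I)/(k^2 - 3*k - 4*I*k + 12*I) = (k - 7*I)/(k - 4*I)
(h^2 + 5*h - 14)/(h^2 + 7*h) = (h - 2)/h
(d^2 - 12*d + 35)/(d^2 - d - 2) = (-d^2 + 12*d - 35)/(-d^2 + d + 2)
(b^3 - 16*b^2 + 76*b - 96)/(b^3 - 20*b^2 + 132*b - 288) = (b - 2)/(b - 6)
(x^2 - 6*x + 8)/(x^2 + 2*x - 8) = (x - 4)/(x + 4)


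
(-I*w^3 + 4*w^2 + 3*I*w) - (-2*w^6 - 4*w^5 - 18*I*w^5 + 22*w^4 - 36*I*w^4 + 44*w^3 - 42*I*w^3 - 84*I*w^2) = 2*w^6 + 4*w^5 + 18*I*w^5 - 22*w^4 + 36*I*w^4 - 44*w^3 + 41*I*w^3 + 4*w^2 + 84*I*w^2 + 3*I*w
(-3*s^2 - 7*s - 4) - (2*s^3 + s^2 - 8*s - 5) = -2*s^3 - 4*s^2 + s + 1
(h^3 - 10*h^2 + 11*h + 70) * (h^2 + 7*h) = h^5 - 3*h^4 - 59*h^3 + 147*h^2 + 490*h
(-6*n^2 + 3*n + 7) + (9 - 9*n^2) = -15*n^2 + 3*n + 16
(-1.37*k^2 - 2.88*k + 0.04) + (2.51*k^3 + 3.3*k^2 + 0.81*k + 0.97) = 2.51*k^3 + 1.93*k^2 - 2.07*k + 1.01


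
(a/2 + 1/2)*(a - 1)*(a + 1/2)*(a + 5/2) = a^4/2 + 3*a^3/2 + a^2/8 - 3*a/2 - 5/8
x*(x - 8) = x^2 - 8*x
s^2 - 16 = (s - 4)*(s + 4)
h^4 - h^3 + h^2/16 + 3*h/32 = h*(h - 3/4)*(h - 1/2)*(h + 1/4)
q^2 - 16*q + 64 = (q - 8)^2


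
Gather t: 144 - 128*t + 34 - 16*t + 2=180 - 144*t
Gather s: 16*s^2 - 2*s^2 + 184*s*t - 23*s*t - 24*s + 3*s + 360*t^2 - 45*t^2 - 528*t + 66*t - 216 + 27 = 14*s^2 + s*(161*t - 21) + 315*t^2 - 462*t - 189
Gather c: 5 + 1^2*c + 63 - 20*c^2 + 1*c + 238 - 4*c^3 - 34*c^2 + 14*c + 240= -4*c^3 - 54*c^2 + 16*c + 546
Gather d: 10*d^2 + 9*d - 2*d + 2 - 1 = 10*d^2 + 7*d + 1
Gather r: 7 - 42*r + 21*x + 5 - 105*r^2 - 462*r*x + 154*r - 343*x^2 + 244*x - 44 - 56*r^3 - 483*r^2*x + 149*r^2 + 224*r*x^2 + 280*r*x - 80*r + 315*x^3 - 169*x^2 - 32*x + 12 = -56*r^3 + r^2*(44 - 483*x) + r*(224*x^2 - 182*x + 32) + 315*x^3 - 512*x^2 + 233*x - 20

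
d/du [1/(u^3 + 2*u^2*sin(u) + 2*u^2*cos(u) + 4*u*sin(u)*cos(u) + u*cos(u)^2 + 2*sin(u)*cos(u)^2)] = (-2*sqrt(2)*u^2*cos(u + pi/4) - 3*u^2 + u*sin(2*u) - 4*sqrt(2)*u*sin(u + pi/4) - 4*u*cos(2*u) - 2*sin(2*u) - cos(u)/2 - cos(2*u)/2 - 3*cos(3*u)/2 - 1/2)/((u + 2*sin(u))^2*(u + cos(u))^4)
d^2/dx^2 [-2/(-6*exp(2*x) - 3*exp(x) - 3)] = 2*(2*(4*exp(x) + 1)^2*exp(x) - (8*exp(x) + 1)*(2*exp(2*x) + exp(x) + 1))*exp(x)/(3*(2*exp(2*x) + exp(x) + 1)^3)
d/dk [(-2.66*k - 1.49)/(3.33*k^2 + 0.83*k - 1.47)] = (8.8578*k^2 + 9.9234*k + 5.1469)/(11.0889*k^4 + 5.5278*k^3 - 9.1013*k^2 - 2.4402*k + 2.1609)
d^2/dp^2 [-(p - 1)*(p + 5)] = -2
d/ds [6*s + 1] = 6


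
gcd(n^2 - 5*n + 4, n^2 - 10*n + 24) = n - 4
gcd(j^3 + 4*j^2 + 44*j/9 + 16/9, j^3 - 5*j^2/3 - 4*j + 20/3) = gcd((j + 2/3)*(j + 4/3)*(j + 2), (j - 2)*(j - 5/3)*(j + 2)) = j + 2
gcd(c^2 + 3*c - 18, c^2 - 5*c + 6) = c - 3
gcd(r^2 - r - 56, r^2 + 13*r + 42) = r + 7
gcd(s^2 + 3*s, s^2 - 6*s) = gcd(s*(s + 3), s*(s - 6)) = s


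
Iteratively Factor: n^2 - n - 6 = (n + 2)*(n - 3)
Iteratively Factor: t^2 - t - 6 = (t + 2)*(t - 3)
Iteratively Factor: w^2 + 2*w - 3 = (w - 1)*(w + 3)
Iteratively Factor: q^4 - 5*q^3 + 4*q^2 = (q)*(q^3 - 5*q^2 + 4*q) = q^2*(q^2 - 5*q + 4) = q^2*(q - 4)*(q - 1)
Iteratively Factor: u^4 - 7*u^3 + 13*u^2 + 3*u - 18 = (u + 1)*(u^3 - 8*u^2 + 21*u - 18) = (u - 2)*(u + 1)*(u^2 - 6*u + 9) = (u - 3)*(u - 2)*(u + 1)*(u - 3)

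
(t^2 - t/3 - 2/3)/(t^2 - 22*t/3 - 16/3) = (t - 1)/(t - 8)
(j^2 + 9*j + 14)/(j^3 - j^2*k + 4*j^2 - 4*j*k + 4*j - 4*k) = (j + 7)/(j^2 - j*k + 2*j - 2*k)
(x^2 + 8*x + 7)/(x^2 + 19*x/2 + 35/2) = 2*(x + 1)/(2*x + 5)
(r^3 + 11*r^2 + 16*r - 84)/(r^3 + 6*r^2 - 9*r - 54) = (r^2 + 5*r - 14)/(r^2 - 9)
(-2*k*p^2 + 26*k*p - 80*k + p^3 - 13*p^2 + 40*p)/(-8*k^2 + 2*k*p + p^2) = (p^2 - 13*p + 40)/(4*k + p)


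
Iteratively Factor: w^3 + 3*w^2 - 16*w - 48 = (w - 4)*(w^2 + 7*w + 12) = (w - 4)*(w + 4)*(w + 3)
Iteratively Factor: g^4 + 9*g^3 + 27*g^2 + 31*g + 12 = (g + 1)*(g^3 + 8*g^2 + 19*g + 12) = (g + 1)*(g + 3)*(g^2 + 5*g + 4) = (g + 1)^2*(g + 3)*(g + 4)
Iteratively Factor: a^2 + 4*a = (a + 4)*(a)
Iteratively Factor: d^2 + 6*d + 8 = (d + 4)*(d + 2)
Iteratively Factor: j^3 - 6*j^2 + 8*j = (j)*(j^2 - 6*j + 8) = j*(j - 4)*(j - 2)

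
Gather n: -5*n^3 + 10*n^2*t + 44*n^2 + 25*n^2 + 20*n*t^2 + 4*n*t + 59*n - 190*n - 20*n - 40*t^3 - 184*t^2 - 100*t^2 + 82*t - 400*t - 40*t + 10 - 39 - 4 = -5*n^3 + n^2*(10*t + 69) + n*(20*t^2 + 4*t - 151) - 40*t^3 - 284*t^2 - 358*t - 33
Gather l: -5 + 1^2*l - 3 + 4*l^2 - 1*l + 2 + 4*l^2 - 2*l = 8*l^2 - 2*l - 6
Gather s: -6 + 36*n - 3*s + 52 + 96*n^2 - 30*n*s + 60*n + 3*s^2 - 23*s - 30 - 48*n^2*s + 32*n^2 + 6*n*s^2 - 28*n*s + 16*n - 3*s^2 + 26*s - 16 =128*n^2 + 6*n*s^2 + 112*n + s*(-48*n^2 - 58*n)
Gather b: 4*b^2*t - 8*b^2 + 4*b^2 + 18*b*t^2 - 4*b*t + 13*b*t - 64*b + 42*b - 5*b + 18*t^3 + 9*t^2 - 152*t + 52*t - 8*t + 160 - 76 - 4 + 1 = b^2*(4*t - 4) + b*(18*t^2 + 9*t - 27) + 18*t^3 + 9*t^2 - 108*t + 81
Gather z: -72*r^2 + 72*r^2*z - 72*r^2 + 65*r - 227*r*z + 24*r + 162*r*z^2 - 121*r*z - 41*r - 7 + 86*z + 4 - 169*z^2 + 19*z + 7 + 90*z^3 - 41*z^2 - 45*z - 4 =-144*r^2 + 48*r + 90*z^3 + z^2*(162*r - 210) + z*(72*r^2 - 348*r + 60)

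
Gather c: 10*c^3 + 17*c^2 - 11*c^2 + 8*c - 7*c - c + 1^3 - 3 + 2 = 10*c^3 + 6*c^2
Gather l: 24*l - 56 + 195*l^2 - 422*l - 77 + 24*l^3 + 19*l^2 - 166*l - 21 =24*l^3 + 214*l^2 - 564*l - 154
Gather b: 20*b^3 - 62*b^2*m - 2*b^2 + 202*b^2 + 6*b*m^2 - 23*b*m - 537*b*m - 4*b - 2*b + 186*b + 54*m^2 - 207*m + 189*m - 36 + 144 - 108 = 20*b^3 + b^2*(200 - 62*m) + b*(6*m^2 - 560*m + 180) + 54*m^2 - 18*m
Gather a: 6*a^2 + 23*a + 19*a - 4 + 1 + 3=6*a^2 + 42*a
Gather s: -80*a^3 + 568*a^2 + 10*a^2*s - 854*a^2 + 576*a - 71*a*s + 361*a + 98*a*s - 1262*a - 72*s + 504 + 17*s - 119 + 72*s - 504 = -80*a^3 - 286*a^2 - 325*a + s*(10*a^2 + 27*a + 17) - 119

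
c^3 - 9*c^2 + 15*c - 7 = (c - 7)*(c - 1)^2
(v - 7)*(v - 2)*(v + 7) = v^3 - 2*v^2 - 49*v + 98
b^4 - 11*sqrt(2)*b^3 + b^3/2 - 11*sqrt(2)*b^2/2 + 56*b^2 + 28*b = b*(b + 1/2)*(b - 7*sqrt(2))*(b - 4*sqrt(2))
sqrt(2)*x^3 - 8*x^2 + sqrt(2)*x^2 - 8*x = x*(x - 4*sqrt(2))*(sqrt(2)*x + sqrt(2))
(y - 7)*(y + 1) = y^2 - 6*y - 7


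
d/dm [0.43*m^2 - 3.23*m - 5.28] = 0.86*m - 3.23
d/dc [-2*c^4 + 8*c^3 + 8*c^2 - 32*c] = -8*c^3 + 24*c^2 + 16*c - 32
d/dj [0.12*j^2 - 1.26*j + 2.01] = 0.24*j - 1.26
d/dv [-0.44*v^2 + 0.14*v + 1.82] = 0.14 - 0.88*v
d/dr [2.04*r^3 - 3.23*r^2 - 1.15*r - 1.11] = 6.12*r^2 - 6.46*r - 1.15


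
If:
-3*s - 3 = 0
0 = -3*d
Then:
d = 0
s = -1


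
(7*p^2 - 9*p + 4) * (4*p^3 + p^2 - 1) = 28*p^5 - 29*p^4 + 7*p^3 - 3*p^2 + 9*p - 4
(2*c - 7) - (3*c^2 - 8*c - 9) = -3*c^2 + 10*c + 2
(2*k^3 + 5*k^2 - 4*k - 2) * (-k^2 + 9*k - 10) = -2*k^5 + 13*k^4 + 29*k^3 - 84*k^2 + 22*k + 20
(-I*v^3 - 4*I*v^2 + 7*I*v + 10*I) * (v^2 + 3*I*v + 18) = -I*v^5 + 3*v^4 - 4*I*v^4 + 12*v^3 - 11*I*v^3 - 21*v^2 - 62*I*v^2 - 30*v + 126*I*v + 180*I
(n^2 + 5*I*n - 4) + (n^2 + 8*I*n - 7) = 2*n^2 + 13*I*n - 11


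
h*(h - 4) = h^2 - 4*h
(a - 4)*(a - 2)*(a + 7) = a^3 + a^2 - 34*a + 56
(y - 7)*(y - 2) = y^2 - 9*y + 14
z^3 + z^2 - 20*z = z*(z - 4)*(z + 5)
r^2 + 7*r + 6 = (r + 1)*(r + 6)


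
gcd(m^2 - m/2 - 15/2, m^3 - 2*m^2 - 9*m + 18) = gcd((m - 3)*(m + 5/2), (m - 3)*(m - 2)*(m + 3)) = m - 3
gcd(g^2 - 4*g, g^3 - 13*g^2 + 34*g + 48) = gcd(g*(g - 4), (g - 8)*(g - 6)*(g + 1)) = 1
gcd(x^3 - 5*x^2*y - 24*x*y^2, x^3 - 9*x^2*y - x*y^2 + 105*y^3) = x + 3*y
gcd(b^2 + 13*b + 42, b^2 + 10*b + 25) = 1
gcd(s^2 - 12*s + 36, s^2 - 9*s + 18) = s - 6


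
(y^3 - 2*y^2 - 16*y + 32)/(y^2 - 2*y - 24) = (y^2 - 6*y + 8)/(y - 6)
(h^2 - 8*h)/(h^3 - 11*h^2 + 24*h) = 1/(h - 3)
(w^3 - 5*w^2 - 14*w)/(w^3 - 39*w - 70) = w/(w + 5)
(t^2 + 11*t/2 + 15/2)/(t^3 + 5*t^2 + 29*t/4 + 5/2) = 2*(t + 3)/(2*t^2 + 5*t + 2)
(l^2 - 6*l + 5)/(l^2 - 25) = (l - 1)/(l + 5)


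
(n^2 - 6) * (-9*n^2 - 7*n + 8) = -9*n^4 - 7*n^3 + 62*n^2 + 42*n - 48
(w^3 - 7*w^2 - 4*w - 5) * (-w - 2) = -w^4 + 5*w^3 + 18*w^2 + 13*w + 10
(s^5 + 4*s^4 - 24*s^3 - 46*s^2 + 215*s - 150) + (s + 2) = s^5 + 4*s^4 - 24*s^3 - 46*s^2 + 216*s - 148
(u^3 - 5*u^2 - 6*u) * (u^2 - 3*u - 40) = u^5 - 8*u^4 - 31*u^3 + 218*u^2 + 240*u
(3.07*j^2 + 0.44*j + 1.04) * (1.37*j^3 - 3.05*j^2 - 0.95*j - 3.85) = 4.2059*j^5 - 8.7607*j^4 - 2.8337*j^3 - 15.4095*j^2 - 2.682*j - 4.004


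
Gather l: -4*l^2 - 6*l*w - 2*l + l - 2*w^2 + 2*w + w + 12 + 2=-4*l^2 + l*(-6*w - 1) - 2*w^2 + 3*w + 14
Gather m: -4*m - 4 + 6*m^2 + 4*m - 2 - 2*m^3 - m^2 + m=-2*m^3 + 5*m^2 + m - 6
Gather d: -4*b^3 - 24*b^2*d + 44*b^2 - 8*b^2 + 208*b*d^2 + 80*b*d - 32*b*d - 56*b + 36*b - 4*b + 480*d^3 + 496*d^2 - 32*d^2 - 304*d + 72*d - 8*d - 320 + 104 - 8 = -4*b^3 + 36*b^2 - 24*b + 480*d^3 + d^2*(208*b + 464) + d*(-24*b^2 + 48*b - 240) - 224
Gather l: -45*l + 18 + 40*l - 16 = 2 - 5*l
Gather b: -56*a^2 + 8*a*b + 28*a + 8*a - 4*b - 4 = -56*a^2 + 36*a + b*(8*a - 4) - 4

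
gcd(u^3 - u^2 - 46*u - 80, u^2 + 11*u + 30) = u + 5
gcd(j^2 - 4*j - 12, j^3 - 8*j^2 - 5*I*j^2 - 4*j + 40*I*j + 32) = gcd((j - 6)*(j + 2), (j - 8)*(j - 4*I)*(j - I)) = 1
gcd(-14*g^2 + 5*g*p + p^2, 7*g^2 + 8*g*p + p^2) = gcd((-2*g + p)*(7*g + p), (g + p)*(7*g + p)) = 7*g + p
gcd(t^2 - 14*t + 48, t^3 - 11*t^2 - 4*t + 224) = t - 8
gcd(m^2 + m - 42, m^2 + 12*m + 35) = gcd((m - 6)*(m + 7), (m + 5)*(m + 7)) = m + 7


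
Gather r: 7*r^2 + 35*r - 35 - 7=7*r^2 + 35*r - 42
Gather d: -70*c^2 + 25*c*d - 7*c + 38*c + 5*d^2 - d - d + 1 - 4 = -70*c^2 + 31*c + 5*d^2 + d*(25*c - 2) - 3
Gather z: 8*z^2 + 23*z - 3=8*z^2 + 23*z - 3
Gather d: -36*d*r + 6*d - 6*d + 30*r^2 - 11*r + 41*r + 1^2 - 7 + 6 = -36*d*r + 30*r^2 + 30*r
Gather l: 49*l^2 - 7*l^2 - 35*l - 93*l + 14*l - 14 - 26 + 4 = 42*l^2 - 114*l - 36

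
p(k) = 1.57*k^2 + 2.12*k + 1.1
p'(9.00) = 30.38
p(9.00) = 147.35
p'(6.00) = 20.96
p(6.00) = 70.34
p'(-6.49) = -18.26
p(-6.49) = 53.47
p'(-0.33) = 1.08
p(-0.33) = 0.57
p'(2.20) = 9.03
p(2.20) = 13.36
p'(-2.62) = -6.11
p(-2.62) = 6.32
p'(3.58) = 13.36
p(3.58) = 28.81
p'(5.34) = 18.89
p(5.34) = 57.19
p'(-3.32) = -8.30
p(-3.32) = 11.37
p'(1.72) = 7.52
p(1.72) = 9.39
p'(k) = 3.14*k + 2.12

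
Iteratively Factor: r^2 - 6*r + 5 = (r - 1)*(r - 5)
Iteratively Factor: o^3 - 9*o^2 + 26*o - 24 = (o - 2)*(o^2 - 7*o + 12) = (o - 4)*(o - 2)*(o - 3)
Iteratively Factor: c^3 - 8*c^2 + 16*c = (c)*(c^2 - 8*c + 16) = c*(c - 4)*(c - 4)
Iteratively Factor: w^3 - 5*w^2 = (w)*(w^2 - 5*w) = w^2*(w - 5)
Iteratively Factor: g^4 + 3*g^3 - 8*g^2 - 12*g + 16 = (g - 1)*(g^3 + 4*g^2 - 4*g - 16) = (g - 2)*(g - 1)*(g^2 + 6*g + 8) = (g - 2)*(g - 1)*(g + 4)*(g + 2)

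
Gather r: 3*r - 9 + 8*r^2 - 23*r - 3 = 8*r^2 - 20*r - 12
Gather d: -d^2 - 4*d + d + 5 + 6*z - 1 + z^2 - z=-d^2 - 3*d + z^2 + 5*z + 4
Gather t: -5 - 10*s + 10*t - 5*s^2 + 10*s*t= -5*s^2 - 10*s + t*(10*s + 10) - 5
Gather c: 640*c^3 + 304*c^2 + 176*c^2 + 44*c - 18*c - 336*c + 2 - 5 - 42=640*c^3 + 480*c^2 - 310*c - 45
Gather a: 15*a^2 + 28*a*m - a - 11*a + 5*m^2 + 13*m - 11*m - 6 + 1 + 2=15*a^2 + a*(28*m - 12) + 5*m^2 + 2*m - 3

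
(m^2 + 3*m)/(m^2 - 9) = m/(m - 3)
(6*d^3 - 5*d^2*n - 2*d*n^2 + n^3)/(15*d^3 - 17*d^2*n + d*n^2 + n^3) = (2*d + n)/(5*d + n)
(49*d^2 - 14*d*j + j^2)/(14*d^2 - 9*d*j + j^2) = (7*d - j)/(2*d - j)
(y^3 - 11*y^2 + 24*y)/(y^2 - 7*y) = (y^2 - 11*y + 24)/(y - 7)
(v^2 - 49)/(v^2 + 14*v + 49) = (v - 7)/(v + 7)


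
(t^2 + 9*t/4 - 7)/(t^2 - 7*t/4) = (t + 4)/t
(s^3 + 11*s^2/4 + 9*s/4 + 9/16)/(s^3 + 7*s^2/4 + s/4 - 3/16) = (4*s + 3)/(4*s - 1)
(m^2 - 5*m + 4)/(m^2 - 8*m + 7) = (m - 4)/(m - 7)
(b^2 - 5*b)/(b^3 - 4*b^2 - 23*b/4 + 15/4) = 4*b/(4*b^2 + 4*b - 3)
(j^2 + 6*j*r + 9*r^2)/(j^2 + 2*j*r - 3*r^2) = (-j - 3*r)/(-j + r)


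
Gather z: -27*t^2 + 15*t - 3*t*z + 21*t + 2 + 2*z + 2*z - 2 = -27*t^2 + 36*t + z*(4 - 3*t)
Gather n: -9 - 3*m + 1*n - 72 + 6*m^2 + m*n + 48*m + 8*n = 6*m^2 + 45*m + n*(m + 9) - 81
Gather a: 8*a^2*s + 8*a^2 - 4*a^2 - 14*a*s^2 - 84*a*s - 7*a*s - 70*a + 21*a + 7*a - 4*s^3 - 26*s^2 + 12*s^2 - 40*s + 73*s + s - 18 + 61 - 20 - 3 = a^2*(8*s + 4) + a*(-14*s^2 - 91*s - 42) - 4*s^3 - 14*s^2 + 34*s + 20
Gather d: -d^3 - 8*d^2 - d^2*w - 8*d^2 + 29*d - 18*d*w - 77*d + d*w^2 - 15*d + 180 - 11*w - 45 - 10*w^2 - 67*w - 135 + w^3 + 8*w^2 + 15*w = -d^3 + d^2*(-w - 16) + d*(w^2 - 18*w - 63) + w^3 - 2*w^2 - 63*w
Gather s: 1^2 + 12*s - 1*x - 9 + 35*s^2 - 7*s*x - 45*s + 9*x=35*s^2 + s*(-7*x - 33) + 8*x - 8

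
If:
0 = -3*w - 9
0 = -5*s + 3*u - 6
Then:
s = 3*u/5 - 6/5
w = -3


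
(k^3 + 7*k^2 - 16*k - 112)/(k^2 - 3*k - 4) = (k^2 + 11*k + 28)/(k + 1)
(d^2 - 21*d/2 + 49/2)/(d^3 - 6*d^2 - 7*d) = (d - 7/2)/(d*(d + 1))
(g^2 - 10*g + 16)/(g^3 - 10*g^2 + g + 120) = (g - 2)/(g^2 - 2*g - 15)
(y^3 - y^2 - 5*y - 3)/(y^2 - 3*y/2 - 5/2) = 2*(y^2 - 2*y - 3)/(2*y - 5)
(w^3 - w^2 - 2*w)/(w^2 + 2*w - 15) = w*(w^2 - w - 2)/(w^2 + 2*w - 15)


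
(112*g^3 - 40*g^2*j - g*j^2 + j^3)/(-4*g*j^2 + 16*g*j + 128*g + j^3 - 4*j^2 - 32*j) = (-28*g^2 + 3*g*j + j^2)/(j^2 - 4*j - 32)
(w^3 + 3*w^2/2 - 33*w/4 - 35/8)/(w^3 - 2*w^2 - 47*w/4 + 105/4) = (w + 1/2)/(w - 3)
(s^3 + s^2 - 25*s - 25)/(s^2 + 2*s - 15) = (s^2 - 4*s - 5)/(s - 3)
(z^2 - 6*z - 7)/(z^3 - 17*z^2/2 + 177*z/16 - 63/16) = 16*(z + 1)/(16*z^2 - 24*z + 9)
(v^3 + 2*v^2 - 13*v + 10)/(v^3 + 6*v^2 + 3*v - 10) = (v - 2)/(v + 2)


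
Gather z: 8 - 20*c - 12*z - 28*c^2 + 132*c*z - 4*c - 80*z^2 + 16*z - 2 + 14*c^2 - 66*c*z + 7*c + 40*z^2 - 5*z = -14*c^2 - 17*c - 40*z^2 + z*(66*c - 1) + 6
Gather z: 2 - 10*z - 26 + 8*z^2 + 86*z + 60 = 8*z^2 + 76*z + 36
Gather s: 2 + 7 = 9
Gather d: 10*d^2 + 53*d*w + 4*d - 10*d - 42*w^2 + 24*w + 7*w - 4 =10*d^2 + d*(53*w - 6) - 42*w^2 + 31*w - 4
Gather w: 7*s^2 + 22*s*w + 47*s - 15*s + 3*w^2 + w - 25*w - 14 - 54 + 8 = 7*s^2 + 32*s + 3*w^2 + w*(22*s - 24) - 60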